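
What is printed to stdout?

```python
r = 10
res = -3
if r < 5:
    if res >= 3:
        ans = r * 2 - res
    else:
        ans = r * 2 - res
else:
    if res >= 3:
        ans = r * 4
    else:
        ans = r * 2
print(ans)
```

20

r=10, res=-3
r < 5 is False; res >= 3 is False
→ ans = r * 2 = 20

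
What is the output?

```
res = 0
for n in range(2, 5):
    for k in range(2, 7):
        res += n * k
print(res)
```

180

n=2,k=2: res = 0+4 = 4
n=2,k=3: res = 4+6 = 10
n=2,k=4: res = 10+8 = 18
n=2,k=5: res = 18+10 = 28
n=2,k=6: res = 28+12 = 40
n=3,k=2: res = 40+6 = 46
n=3,k=3: res = 46+9 = 55
n=3,k=4: res = 55+12 = 67
n=3,k=5: res = 67+15 = 82
n=3,k=6: res = 82+18 = 100
n=4,k=2: res = 100+8 = 108
n=4,k=3: res = 108+12 = 120
n=4,k=4: res = 120+16 = 136
n=4,k=5: res = 136+20 = 156
n=4,k=6: res = 156+24 = 180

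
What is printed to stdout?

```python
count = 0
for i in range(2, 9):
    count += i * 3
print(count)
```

105

i=2: count = 0+2*3 = 6
i=3: count = 6+3*3 = 15
i=4: count = 15+4*3 = 27
i=5: count = 27+5*3 = 42
i=6: count = 42+6*3 = 60
i=7: count = 60+7*3 = 81
i=8: count = 81+8*3 = 105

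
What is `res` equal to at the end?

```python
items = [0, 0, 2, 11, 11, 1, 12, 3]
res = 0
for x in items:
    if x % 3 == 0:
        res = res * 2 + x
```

27

x=0: %3==0, res = 0*2+0 = 0
x=0: %3==0, res = 0*2+0 = 0
x=2: not %3==0
x=11: not %3==0
x=11: not %3==0
x=1: not %3==0
x=12: %3==0, res = 0*2+12 = 12
x=3: %3==0, res = 12*2+3 = 27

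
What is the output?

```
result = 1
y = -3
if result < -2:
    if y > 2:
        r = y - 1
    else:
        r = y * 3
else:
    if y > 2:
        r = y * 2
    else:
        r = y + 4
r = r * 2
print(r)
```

result=1, y=-3
result < -2 is False; y > 2 is False
→ r = y + 4 = 1
r = 1*2 = 2

2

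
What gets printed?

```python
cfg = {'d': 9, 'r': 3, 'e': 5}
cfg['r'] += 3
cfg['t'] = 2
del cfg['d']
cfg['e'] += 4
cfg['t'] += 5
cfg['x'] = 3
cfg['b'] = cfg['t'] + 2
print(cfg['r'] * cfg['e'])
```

cfg['r'] = 3+3 = 6 → {'d': 9, 'r': 6, 'e': 5}
cfg['t'] = 2 → {'d': 9, 'r': 6, 'e': 5, 't': 2}
del 'd' → {'r': 6, 'e': 5, 't': 2}
cfg['e'] = 5+4 = 9 → {'r': 6, 'e': 9, 't': 2}
cfg['t'] = 2+5 = 7 → {'r': 6, 'e': 9, 't': 7}
cfg['x'] = 3 → {'r': 6, 'e': 9, 't': 7, 'x': 3}
cfg['b'] = cfg['t']+2 = 9 → {'r': 6, 'e': 9, 't': 7, 'x': 3, 'b': 9}
cfg['r']*cfg['e'] = 6*9 = 54

54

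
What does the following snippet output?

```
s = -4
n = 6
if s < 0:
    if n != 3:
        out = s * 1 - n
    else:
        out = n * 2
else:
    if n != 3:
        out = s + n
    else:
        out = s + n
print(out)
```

-10

s=-4, n=6
s < 0 is True; n != 3 is True
→ out = s * 1 - n = -10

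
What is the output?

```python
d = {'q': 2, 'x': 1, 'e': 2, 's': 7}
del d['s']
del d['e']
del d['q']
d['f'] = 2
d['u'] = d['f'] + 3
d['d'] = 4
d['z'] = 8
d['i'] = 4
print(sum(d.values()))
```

del 's' → {'q': 2, 'x': 1, 'e': 2}
del 'e' → {'q': 2, 'x': 1}
del 'q' → {'x': 1}
d['f'] = 2 → {'x': 1, 'f': 2}
d['u'] = d['f']+3 = 5 → {'x': 1, 'f': 2, 'u': 5}
d['d'] = 4 → {'x': 1, 'f': 2, 'u': 5, 'd': 4}
d['z'] = 8 → {'x': 1, 'f': 2, 'u': 5, 'd': 4, 'z': 8}
d['i'] = 4 → {'x': 1, 'f': 2, 'u': 5, 'd': 4, 'z': 8, 'i': 4}
sum of values = 24

24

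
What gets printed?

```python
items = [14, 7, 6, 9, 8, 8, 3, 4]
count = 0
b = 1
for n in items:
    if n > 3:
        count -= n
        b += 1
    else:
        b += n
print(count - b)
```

n=14: >3, count = 0-14 = -14; b=2
n=7: >3, count = (-14)-7 = -21; b=3
n=6: >3, count = (-21)-6 = -27; b=4
n=9: >3, count = (-27)-9 = -36; b=5
n=8: >3, count = (-36)-8 = -44; b=6
n=8: >3, count = (-44)-8 = -52; b=7
n=3: not >3; b=10
n=4: >3, count = (-52)-4 = -56; b=11
count-b = (-56)-11 = -67

-67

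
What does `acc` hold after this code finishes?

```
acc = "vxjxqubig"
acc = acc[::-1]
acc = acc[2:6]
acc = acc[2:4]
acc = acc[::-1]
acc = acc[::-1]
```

reverse → 'gibuqxjxv'
slice [2:6] → 'buqx'
slice [2:4] → 'qx'
reverse → 'xq'
reverse → 'qx'

'qx'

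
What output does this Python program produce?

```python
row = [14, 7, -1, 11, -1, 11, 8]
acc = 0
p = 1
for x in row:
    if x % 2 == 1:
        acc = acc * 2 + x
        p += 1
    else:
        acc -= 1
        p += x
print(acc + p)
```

152

x=14: not odd, acc = 0-1 = -1; p=15
x=7: odd, acc = (-1)*2+7 = 5; p=16
x=-1: odd, acc = 5*2+(-1) = 9; p=17
x=11: odd, acc = 9*2+11 = 29; p=18
x=-1: odd, acc = 29*2+(-1) = 57; p=19
x=11: odd, acc = 57*2+11 = 125; p=20
x=8: not odd, acc = 125-1 = 124; p=28
acc+p = 124+28 = 152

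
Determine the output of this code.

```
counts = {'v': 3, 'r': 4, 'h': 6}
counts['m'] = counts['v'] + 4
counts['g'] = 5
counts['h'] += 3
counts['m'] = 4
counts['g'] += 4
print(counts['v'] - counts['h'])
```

counts['m'] = counts['v']+4 = 7 → {'v': 3, 'r': 4, 'h': 6, 'm': 7}
counts['g'] = 5 → {'v': 3, 'r': 4, 'h': 6, 'm': 7, 'g': 5}
counts['h'] = 6+3 = 9 → {'v': 3, 'r': 4, 'h': 9, 'm': 7, 'g': 5}
counts['m'] = 4 → {'v': 3, 'r': 4, 'h': 9, 'm': 4, 'g': 5}
counts['g'] = 5+4 = 9 → {'v': 3, 'r': 4, 'h': 9, 'm': 4, 'g': 9}
counts['v']-counts['h'] = 3-9 = -6

-6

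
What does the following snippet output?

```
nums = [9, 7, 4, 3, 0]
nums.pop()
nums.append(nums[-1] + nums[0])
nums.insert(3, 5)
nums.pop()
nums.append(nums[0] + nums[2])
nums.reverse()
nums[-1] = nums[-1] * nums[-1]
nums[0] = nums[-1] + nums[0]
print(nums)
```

pop() removes 0 → [9, 7, 4, 3]
append nums[-1]+nums[0] = 3+9 = 12 → [9, 7, 4, 3, 12]
insert 5 at 3 → [9, 7, 4, 5, 3, 12]
pop() removes 12 → [9, 7, 4, 5, 3]
append nums[0]+nums[2] = 9+4 = 13 → [9, 7, 4, 5, 3, 13]
reverse → [13, 3, 5, 4, 7, 9]
nums[-1] = nums[-1]*nums[-1] = 9*9 = 81 → [13, 3, 5, 4, 7, 81]
nums[0] = nums[-1]+nums[0] = 81+13 = 94 → [94, 3, 5, 4, 7, 81]

[94, 3, 5, 4, 7, 81]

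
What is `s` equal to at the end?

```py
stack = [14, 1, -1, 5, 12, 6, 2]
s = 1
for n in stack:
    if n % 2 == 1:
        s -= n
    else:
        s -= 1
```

n=14: not odd, s = 1-1 = 0
n=1: odd, s = 0-1 = -1
n=-1: odd, s = (-1)-(-1) = 0
n=5: odd, s = 0-5 = -5
n=12: not odd, s = (-5)-1 = -6
n=6: not odd, s = (-6)-1 = -7
n=2: not odd, s = (-7)-1 = -8

-8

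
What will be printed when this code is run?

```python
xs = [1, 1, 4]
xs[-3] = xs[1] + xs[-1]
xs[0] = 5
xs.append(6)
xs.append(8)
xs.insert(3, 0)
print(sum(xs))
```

xs[-3] = xs[1]+xs[-1] = 1+4 = 5 → [5, 1, 4]
xs[0] = 5 → [5, 1, 4]
append 6 → [5, 1, 4, 6]
append 8 → [5, 1, 4, 6, 8]
insert 0 at 3 → [5, 1, 4, 0, 6, 8]
sum = 24

24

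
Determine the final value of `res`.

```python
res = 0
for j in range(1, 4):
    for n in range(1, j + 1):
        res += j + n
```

24

j=1,n=1: res = 0+2 = 2
j=2,n=1: res = 2+3 = 5
j=2,n=2: res = 5+4 = 9
j=3,n=1: res = 9+4 = 13
j=3,n=2: res = 13+5 = 18
j=3,n=3: res = 18+6 = 24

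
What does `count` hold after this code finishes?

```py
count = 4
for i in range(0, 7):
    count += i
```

i=0: count = 4+0 = 4
i=1: count = 4+1 = 5
i=2: count = 5+2 = 7
i=3: count = 7+3 = 10
i=4: count = 10+4 = 14
i=5: count = 14+5 = 19
i=6: count = 19+6 = 25

25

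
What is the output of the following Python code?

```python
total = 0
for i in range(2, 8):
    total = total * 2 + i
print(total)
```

i=2: total = 0*2+2 = 2
i=3: total = 2*2+3 = 7
i=4: total = 7*2+4 = 18
i=5: total = 18*2+5 = 41
i=6: total = 41*2+6 = 88
i=7: total = 88*2+7 = 183

183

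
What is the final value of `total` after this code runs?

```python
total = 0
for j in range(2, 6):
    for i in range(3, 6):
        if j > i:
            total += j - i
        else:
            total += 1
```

13

j=2,i=3: not 2>3, total = 0+1 = 1
j=2,i=4: not 2>4, total = 1+1 = 2
j=2,i=5: not 2>5, total = 2+1 = 3
j=3,i=3: not 3>3, total = 3+1 = 4
j=3,i=4: not 3>4, total = 4+1 = 5
j=3,i=5: not 3>5, total = 5+1 = 6
j=4,i=3: 4>3, total = 6+1 = 7
j=4,i=4: not 4>4, total = 7+1 = 8
j=4,i=5: not 4>5, total = 8+1 = 9
j=5,i=3: 5>3, total = 9+2 = 11
j=5,i=4: 5>4, total = 11+1 = 12
j=5,i=5: not 5>5, total = 12+1 = 13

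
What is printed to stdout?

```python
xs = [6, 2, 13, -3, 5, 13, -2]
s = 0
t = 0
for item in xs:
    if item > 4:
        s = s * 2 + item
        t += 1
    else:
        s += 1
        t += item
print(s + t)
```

item=6: >4, s = 0*2+6 = 6; t=1
item=2: not >4, s = 6+1 = 7; t=3
item=13: >4, s = 7*2+13 = 27; t=4
item=-3: not >4, s = 27+1 = 28; t=1
item=5: >4, s = 28*2+5 = 61; t=2
item=13: >4, s = 61*2+13 = 135; t=3
item=-2: not >4, s = 135+1 = 136; t=1
s+t = 136+1 = 137

137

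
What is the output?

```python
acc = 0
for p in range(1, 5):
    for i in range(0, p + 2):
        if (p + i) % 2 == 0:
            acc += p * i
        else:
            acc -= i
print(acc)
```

20

p=1,i=0: odd sum, acc = 0-0 = 0
p=1,i=1: even sum, acc = 0+1 = 1
p=1,i=2: odd sum, acc = 1-2 = -1
p=2,i=0: even sum, acc = (-1)+0 = -1
p=2,i=1: odd sum, acc = (-1)-1 = -2
p=2,i=2: even sum, acc = (-2)+4 = 2
p=2,i=3: odd sum, acc = 2-3 = -1
p=3,i=0: odd sum, acc = (-1)-0 = -1
p=3,i=1: even sum, acc = (-1)+3 = 2
p=3,i=2: odd sum, acc = 2-2 = 0
p=3,i=3: even sum, acc = 0+9 = 9
p=3,i=4: odd sum, acc = 9-4 = 5
p=4,i=0: even sum, acc = 5+0 = 5
p=4,i=1: odd sum, acc = 5-1 = 4
p=4,i=2: even sum, acc = 4+8 = 12
p=4,i=3: odd sum, acc = 12-3 = 9
p=4,i=4: even sum, acc = 9+16 = 25
p=4,i=5: odd sum, acc = 25-5 = 20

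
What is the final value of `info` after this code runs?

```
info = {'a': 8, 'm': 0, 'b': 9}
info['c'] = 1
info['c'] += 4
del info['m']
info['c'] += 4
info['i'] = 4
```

{'a': 8, 'b': 9, 'c': 9, 'i': 4}

info['c'] = 1 → {'a': 8, 'm': 0, 'b': 9, 'c': 1}
info['c'] = 1+4 = 5 → {'a': 8, 'm': 0, 'b': 9, 'c': 5}
del 'm' → {'a': 8, 'b': 9, 'c': 5}
info['c'] = 5+4 = 9 → {'a': 8, 'b': 9, 'c': 9}
info['i'] = 4 → {'a': 8, 'b': 9, 'c': 9, 'i': 4}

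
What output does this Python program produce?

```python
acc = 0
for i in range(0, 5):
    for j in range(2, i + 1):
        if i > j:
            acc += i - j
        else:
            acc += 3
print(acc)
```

i=2,j=2: not 2>2, acc = 0+3 = 3
i=3,j=2: 3>2, acc = 3+1 = 4
i=3,j=3: not 3>3, acc = 4+3 = 7
i=4,j=2: 4>2, acc = 7+2 = 9
i=4,j=3: 4>3, acc = 9+1 = 10
i=4,j=4: not 4>4, acc = 10+3 = 13

13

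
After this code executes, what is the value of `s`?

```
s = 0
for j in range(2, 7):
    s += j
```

20

j=2: s = 0+2 = 2
j=3: s = 2+3 = 5
j=4: s = 5+4 = 9
j=5: s = 9+5 = 14
j=6: s = 14+6 = 20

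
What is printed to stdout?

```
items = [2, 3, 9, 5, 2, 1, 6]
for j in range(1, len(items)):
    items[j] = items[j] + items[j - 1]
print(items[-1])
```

j=1: items[1] = 3+2 = 5 → [2, 5, 9, 5, 2, 1, 6]
j=2: items[2] = 9+5 = 14 → [2, 5, 14, 5, 2, 1, 6]
j=3: items[3] = 5+14 = 19 → [2, 5, 14, 19, 2, 1, 6]
j=4: items[4] = 2+19 = 21 → [2, 5, 14, 19, 21, 1, 6]
j=5: items[5] = 1+21 = 22 → [2, 5, 14, 19, 21, 22, 6]
j=6: items[6] = 6+22 = 28 → [2, 5, 14, 19, 21, 22, 28]

28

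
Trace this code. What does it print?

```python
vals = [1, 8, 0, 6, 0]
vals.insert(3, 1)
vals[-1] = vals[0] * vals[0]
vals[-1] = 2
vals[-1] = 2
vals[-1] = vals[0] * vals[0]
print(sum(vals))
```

17

insert 1 at 3 → [1, 8, 0, 1, 6, 0]
vals[-1] = vals[0]*vals[0] = 1*1 = 1 → [1, 8, 0, 1, 6, 1]
vals[-1] = 2 → [1, 8, 0, 1, 6, 2]
vals[-1] = 2 → [1, 8, 0, 1, 6, 2]
vals[-1] = vals[0]*vals[0] = 1*1 = 1 → [1, 8, 0, 1, 6, 1]
sum = 17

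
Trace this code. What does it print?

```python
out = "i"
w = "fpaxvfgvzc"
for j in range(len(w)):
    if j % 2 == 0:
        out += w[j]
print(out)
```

j=0: add 'f' → 'if'
j=1: skip
j=2: add 'a' → 'ifa'
j=3: skip
j=4: add 'v' → 'ifav'
j=5: skip
j=6: add 'g' → 'ifavg'
j=7: skip
j=8: add 'z' → 'ifavgz'
j=9: skip

ifavgz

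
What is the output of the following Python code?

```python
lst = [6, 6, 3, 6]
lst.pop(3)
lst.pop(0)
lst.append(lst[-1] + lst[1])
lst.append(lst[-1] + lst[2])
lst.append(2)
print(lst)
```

pop(3) removes 6 → [6, 6, 3]
pop(0) removes 6 → [6, 3]
append lst[-1]+lst[1] = 3+3 = 6 → [6, 3, 6]
append lst[-1]+lst[2] = 6+6 = 12 → [6, 3, 6, 12]
append 2 → [6, 3, 6, 12, 2]

[6, 3, 6, 12, 2]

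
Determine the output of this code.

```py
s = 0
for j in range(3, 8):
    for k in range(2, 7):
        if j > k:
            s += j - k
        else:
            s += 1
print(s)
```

j=3,k=2: 3>2, s = 0+1 = 1
j=3,k=3: not 3>3, s = 1+1 = 2
j=3,k=4: not 3>4, s = 2+1 = 3
j=3,k=5: not 3>5, s = 3+1 = 4
j=3,k=6: not 3>6, s = 4+1 = 5
j=4,k=2: 4>2, s = 5+2 = 7
j=4,k=3: 4>3, s = 7+1 = 8
j=4,k=4: not 4>4, s = 8+1 = 9
j=4,k=5: not 4>5, s = 9+1 = 10
j=4,k=6: not 4>6, s = 10+1 = 11
j=5,k=2: 5>2, s = 11+3 = 14
j=5,k=3: 5>3, s = 14+2 = 16
j=5,k=4: 5>4, s = 16+1 = 17
j=5,k=5: not 5>5, s = 17+1 = 18
j=5,k=6: not 5>6, s = 18+1 = 19
j=6,k=2: 6>2, s = 19+4 = 23
j=6,k=3: 6>3, s = 23+3 = 26
j=6,k=4: 6>4, s = 26+2 = 28
j=6,k=5: 6>5, s = 28+1 = 29
j=6,k=6: not 6>6, s = 29+1 = 30
j=7,k=2: 7>2, s = 30+5 = 35
j=7,k=3: 7>3, s = 35+4 = 39
j=7,k=4: 7>4, s = 39+3 = 42
j=7,k=5: 7>5, s = 42+2 = 44
j=7,k=6: 7>6, s = 44+1 = 45

45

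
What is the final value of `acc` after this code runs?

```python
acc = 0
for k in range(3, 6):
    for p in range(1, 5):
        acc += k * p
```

k=3,p=1: acc = 0+3 = 3
k=3,p=2: acc = 3+6 = 9
k=3,p=3: acc = 9+9 = 18
k=3,p=4: acc = 18+12 = 30
k=4,p=1: acc = 30+4 = 34
k=4,p=2: acc = 34+8 = 42
k=4,p=3: acc = 42+12 = 54
k=4,p=4: acc = 54+16 = 70
k=5,p=1: acc = 70+5 = 75
k=5,p=2: acc = 75+10 = 85
k=5,p=3: acc = 85+15 = 100
k=5,p=4: acc = 100+20 = 120

120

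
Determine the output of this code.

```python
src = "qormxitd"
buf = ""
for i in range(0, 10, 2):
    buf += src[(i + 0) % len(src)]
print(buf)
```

qrxtq

i=0: add src[0]='q' → 'q'
i=2: add src[2]='r' → 'qr'
i=4: add src[4]='x' → 'qrx'
i=6: add src[6]='t' → 'qrxt'
i=8: add src[0]='q' → 'qrxtq'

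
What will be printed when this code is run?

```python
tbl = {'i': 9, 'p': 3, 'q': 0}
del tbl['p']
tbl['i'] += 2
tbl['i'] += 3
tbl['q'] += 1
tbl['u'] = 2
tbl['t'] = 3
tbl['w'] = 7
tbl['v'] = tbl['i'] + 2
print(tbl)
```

{'i': 14, 'q': 1, 'u': 2, 't': 3, 'w': 7, 'v': 16}

del 'p' → {'i': 9, 'q': 0}
tbl['i'] = 9+2 = 11 → {'i': 11, 'q': 0}
tbl['i'] = 11+3 = 14 → {'i': 14, 'q': 0}
tbl['q'] = 0+1 = 1 → {'i': 14, 'q': 1}
tbl['u'] = 2 → {'i': 14, 'q': 1, 'u': 2}
tbl['t'] = 3 → {'i': 14, 'q': 1, 'u': 2, 't': 3}
tbl['w'] = 7 → {'i': 14, 'q': 1, 'u': 2, 't': 3, 'w': 7}
tbl['v'] = tbl['i']+2 = 16 → {'i': 14, 'q': 1, 'u': 2, 't': 3, 'w': 7, 'v': 16}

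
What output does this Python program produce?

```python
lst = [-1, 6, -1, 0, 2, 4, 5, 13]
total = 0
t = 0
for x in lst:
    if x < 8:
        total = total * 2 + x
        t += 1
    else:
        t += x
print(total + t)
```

x=-1: <8, total = 0*2+(-1) = -1; t=1
x=6: <8, total = (-1)*2+6 = 4; t=2
x=-1: <8, total = 4*2+(-1) = 7; t=3
x=0: <8, total = 7*2+0 = 14; t=4
x=2: <8, total = 14*2+2 = 30; t=5
x=4: <8, total = 30*2+4 = 64; t=6
x=5: <8, total = 64*2+5 = 133; t=7
x=13: not <8; t=20
total+t = 133+20 = 153

153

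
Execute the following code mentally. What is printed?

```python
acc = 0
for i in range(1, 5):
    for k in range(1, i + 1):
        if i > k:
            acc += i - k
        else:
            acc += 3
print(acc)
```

22

i=1,k=1: not 1>1, acc = 0+3 = 3
i=2,k=1: 2>1, acc = 3+1 = 4
i=2,k=2: not 2>2, acc = 4+3 = 7
i=3,k=1: 3>1, acc = 7+2 = 9
i=3,k=2: 3>2, acc = 9+1 = 10
i=3,k=3: not 3>3, acc = 10+3 = 13
i=4,k=1: 4>1, acc = 13+3 = 16
i=4,k=2: 4>2, acc = 16+2 = 18
i=4,k=3: 4>3, acc = 18+1 = 19
i=4,k=4: not 4>4, acc = 19+3 = 22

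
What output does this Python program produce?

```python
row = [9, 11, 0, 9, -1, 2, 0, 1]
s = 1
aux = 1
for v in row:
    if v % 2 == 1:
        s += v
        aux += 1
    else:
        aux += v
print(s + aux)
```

38

v=9: odd, s = 1+9 = 10; aux=2
v=11: odd, s = 10+11 = 21; aux=3
v=0: not odd; aux=3
v=9: odd, s = 21+9 = 30; aux=4
v=-1: odd, s = 30+(-1) = 29; aux=5
v=2: not odd; aux=7
v=0: not odd; aux=7
v=1: odd, s = 29+1 = 30; aux=8
s+aux = 30+8 = 38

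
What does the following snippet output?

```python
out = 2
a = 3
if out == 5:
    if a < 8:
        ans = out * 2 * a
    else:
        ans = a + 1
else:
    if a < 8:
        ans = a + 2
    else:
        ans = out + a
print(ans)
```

5

out=2, a=3
out == 5 is False; a < 8 is True
→ ans = a + 2 = 5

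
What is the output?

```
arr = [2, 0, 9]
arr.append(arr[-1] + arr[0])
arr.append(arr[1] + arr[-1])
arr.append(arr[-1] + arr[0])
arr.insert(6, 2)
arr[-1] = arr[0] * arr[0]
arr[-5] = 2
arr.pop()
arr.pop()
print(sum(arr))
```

26

append arr[-1]+arr[0] = 9+2 = 11 → [2, 0, 9, 11]
append arr[1]+arr[-1] = 0+11 = 11 → [2, 0, 9, 11, 11]
append arr[-1]+arr[0] = 11+2 = 13 → [2, 0, 9, 11, 11, 13]
insert 2 at 6 → [2, 0, 9, 11, 11, 13, 2]
arr[-1] = arr[0]*arr[0] = 2*2 = 4 → [2, 0, 9, 11, 11, 13, 4]
arr[-5] = 2 → [2, 0, 2, 11, 11, 13, 4]
pop() removes 4 → [2, 0, 2, 11, 11, 13]
pop() removes 13 → [2, 0, 2, 11, 11]
sum = 26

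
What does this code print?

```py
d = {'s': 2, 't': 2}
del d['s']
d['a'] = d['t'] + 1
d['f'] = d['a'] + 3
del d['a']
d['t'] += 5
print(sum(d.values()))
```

13

del 's' → {'t': 2}
d['a'] = d['t']+1 = 3 → {'t': 2, 'a': 3}
d['f'] = d['a']+3 = 6 → {'t': 2, 'a': 3, 'f': 6}
del 'a' → {'t': 2, 'f': 6}
d['t'] = 2+5 = 7 → {'t': 7, 'f': 6}
sum of values = 13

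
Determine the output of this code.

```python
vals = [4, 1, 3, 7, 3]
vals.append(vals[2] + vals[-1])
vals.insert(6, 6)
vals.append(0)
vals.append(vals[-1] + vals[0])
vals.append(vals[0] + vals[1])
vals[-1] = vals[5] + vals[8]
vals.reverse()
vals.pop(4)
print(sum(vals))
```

append vals[2]+vals[-1] = 3+3 = 6 → [4, 1, 3, 7, 3, 6]
insert 6 at 6 → [4, 1, 3, 7, 3, 6, 6]
append 0 → [4, 1, 3, 7, 3, 6, 6, 0]
append vals[-1]+vals[0] = 0+4 = 4 → [4, 1, 3, 7, 3, 6, 6, 0, 4]
append vals[0]+vals[1] = 4+1 = 5 → [4, 1, 3, 7, 3, 6, 6, 0, 4, 5]
vals[-1] = vals[5]+vals[8] = 6+4 = 10 → [4, 1, 3, 7, 3, 6, 6, 0, 4, 10]
reverse → [10, 4, 0, 6, 6, 3, 7, 3, 1, 4]
pop(4) removes 6 → [10, 4, 0, 6, 3, 7, 3, 1, 4]
sum = 38

38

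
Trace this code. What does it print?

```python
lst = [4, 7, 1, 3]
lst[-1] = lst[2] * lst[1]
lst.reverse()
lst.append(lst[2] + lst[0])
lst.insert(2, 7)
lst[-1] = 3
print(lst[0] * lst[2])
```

49

lst[-1] = lst[2]*lst[1] = 1*7 = 7 → [4, 7, 1, 7]
reverse → [7, 1, 7, 4]
append lst[2]+lst[0] = 7+7 = 14 → [7, 1, 7, 4, 14]
insert 7 at 2 → [7, 1, 7, 7, 4, 14]
lst[-1] = 3 → [7, 1, 7, 7, 4, 3]
lst[0]*lst[2] = 7*7 = 49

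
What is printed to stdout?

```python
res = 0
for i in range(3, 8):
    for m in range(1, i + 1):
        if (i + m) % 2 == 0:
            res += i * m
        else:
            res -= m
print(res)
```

i=3,m=1: even sum, res = 0+3 = 3
i=3,m=2: odd sum, res = 3-2 = 1
i=3,m=3: even sum, res = 1+9 = 10
i=4,m=1: odd sum, res = 10-1 = 9
i=4,m=2: even sum, res = 9+8 = 17
i=4,m=3: odd sum, res = 17-3 = 14
i=4,m=4: even sum, res = 14+16 = 30
i=5,m=1: even sum, res = 30+5 = 35
i=5,m=2: odd sum, res = 35-2 = 33
i=5,m=3: even sum, res = 33+15 = 48
i=5,m=4: odd sum, res = 48-4 = 44
i=5,m=5: even sum, res = 44+25 = 69
i=6,m=1: odd sum, res = 69-1 = 68
i=6,m=2: even sum, res = 68+12 = 80
i=6,m=3: odd sum, res = 80-3 = 77
i=6,m=4: even sum, res = 77+24 = 101
i=6,m=5: odd sum, res = 101-5 = 96
i=6,m=6: even sum, res = 96+36 = 132
i=7,m=1: even sum, res = 132+7 = 139
i=7,m=2: odd sum, res = 139-2 = 137
i=7,m=3: even sum, res = 137+21 = 158
i=7,m=4: odd sum, res = 158-4 = 154
i=7,m=5: even sum, res = 154+35 = 189
i=7,m=6: odd sum, res = 189-6 = 183
i=7,m=7: even sum, res = 183+49 = 232

232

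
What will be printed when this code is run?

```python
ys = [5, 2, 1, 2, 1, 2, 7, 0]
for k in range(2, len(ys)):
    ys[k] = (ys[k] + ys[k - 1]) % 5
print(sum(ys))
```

k=2: ys[2] = (1+2)%5 = 3 → [5, 2, 3, 2, 1, 2, 7, 0]
k=3: ys[3] = (2+3)%5 = 0 → [5, 2, 3, 0, 1, 2, 7, 0]
k=4: ys[4] = (1+0)%5 = 1 → [5, 2, 3, 0, 1, 2, 7, 0]
k=5: ys[5] = (2+1)%5 = 3 → [5, 2, 3, 0, 1, 3, 7, 0]
k=6: ys[6] = (7+3)%5 = 0 → [5, 2, 3, 0, 1, 3, 0, 0]
k=7: ys[7] = (0+0)%5 = 0 → [5, 2, 3, 0, 1, 3, 0, 0]
sum = 14

14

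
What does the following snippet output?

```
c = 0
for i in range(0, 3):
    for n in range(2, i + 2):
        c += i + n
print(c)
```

i=1,n=2: c = 0+3 = 3
i=2,n=2: c = 3+4 = 7
i=2,n=3: c = 7+5 = 12

12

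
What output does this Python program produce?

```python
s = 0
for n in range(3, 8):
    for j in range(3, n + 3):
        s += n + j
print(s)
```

n=3,j=3: s = 0+6 = 6
n=3,j=4: s = 6+7 = 13
n=3,j=5: s = 13+8 = 21
n=4,j=3: s = 21+7 = 28
n=4,j=4: s = 28+8 = 36
n=4,j=5: s = 36+9 = 45
n=4,j=6: s = 45+10 = 55
n=5,j=3: s = 55+8 = 63
n=5,j=4: s = 63+9 = 72
n=5,j=5: s = 72+10 = 82
n=5,j=6: s = 82+11 = 93
n=5,j=7: s = 93+12 = 105
n=6,j=3: s = 105+9 = 114
n=6,j=4: s = 114+10 = 124
n=6,j=5: s = 124+11 = 135
n=6,j=6: s = 135+12 = 147
n=6,j=7: s = 147+13 = 160
n=6,j=8: s = 160+14 = 174
n=7,j=3: s = 174+10 = 184
n=7,j=4: s = 184+11 = 195
n=7,j=5: s = 195+12 = 207
n=7,j=6: s = 207+13 = 220
n=7,j=7: s = 220+14 = 234
n=7,j=8: s = 234+15 = 249
n=7,j=9: s = 249+16 = 265

265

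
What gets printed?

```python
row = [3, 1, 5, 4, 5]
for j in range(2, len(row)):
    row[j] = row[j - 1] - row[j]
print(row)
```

j=2: row[2] = 1-5 = -4 → [3, 1, -4, 4, 5]
j=3: row[3] = (-4)-4 = -8 → [3, 1, -4, -8, 5]
j=4: row[4] = (-8)-5 = -13 → [3, 1, -4, -8, -13]

[3, 1, -4, -8, -13]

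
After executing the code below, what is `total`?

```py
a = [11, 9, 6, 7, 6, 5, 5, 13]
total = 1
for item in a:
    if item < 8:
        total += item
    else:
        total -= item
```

-3

item=11: not <8, total = 1-11 = -10
item=9: not <8, total = (-10)-9 = -19
item=6: <8, total = (-19)+6 = -13
item=7: <8, total = (-13)+7 = -6
item=6: <8, total = (-6)+6 = 0
item=5: <8, total = 0+5 = 5
item=5: <8, total = 5+5 = 10
item=13: not <8, total = 10-13 = -3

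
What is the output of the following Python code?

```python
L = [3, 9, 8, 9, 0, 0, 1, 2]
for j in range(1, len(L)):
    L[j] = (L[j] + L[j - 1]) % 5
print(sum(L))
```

j=1: L[1] = (9+3)%5 = 2 → [3, 2, 8, 9, 0, 0, 1, 2]
j=2: L[2] = (8+2)%5 = 0 → [3, 2, 0, 9, 0, 0, 1, 2]
j=3: L[3] = (9+0)%5 = 4 → [3, 2, 0, 4, 0, 0, 1, 2]
j=4: L[4] = (0+4)%5 = 4 → [3, 2, 0, 4, 4, 0, 1, 2]
j=5: L[5] = (0+4)%5 = 4 → [3, 2, 0, 4, 4, 4, 1, 2]
j=6: L[6] = (1+4)%5 = 0 → [3, 2, 0, 4, 4, 4, 0, 2]
j=7: L[7] = (2+0)%5 = 2 → [3, 2, 0, 4, 4, 4, 0, 2]
sum = 19

19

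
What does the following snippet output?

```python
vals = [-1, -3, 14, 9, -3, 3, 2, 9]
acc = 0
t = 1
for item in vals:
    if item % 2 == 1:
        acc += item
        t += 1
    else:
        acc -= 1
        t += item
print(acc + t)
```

item=-1: odd, acc = 0+(-1) = -1; t=2
item=-3: odd, acc = (-1)+(-3) = -4; t=3
item=14: not odd, acc = (-4)-1 = -5; t=17
item=9: odd, acc = (-5)+9 = 4; t=18
item=-3: odd, acc = 4+(-3) = 1; t=19
item=3: odd, acc = 1+3 = 4; t=20
item=2: not odd, acc = 4-1 = 3; t=22
item=9: odd, acc = 3+9 = 12; t=23
acc+t = 12+23 = 35

35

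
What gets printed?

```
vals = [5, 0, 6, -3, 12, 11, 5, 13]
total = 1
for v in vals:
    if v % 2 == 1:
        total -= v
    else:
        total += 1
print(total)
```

-27

v=5: odd, total = 1-5 = -4
v=0: not odd, total = (-4)+1 = -3
v=6: not odd, total = (-3)+1 = -2
v=-3: odd, total = (-2)-(-3) = 1
v=12: not odd, total = 1+1 = 2
v=11: odd, total = 2-11 = -9
v=5: odd, total = (-9)-5 = -14
v=13: odd, total = (-14)-13 = -27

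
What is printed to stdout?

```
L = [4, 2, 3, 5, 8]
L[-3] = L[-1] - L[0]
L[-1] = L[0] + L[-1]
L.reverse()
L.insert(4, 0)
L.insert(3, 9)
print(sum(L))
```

36

L[-3] = L[-1]-L[0] = 8-4 = 4 → [4, 2, 4, 5, 8]
L[-1] = L[0]+L[-1] = 4+8 = 12 → [4, 2, 4, 5, 12]
reverse → [12, 5, 4, 2, 4]
insert 0 at 4 → [12, 5, 4, 2, 0, 4]
insert 9 at 3 → [12, 5, 4, 9, 2, 0, 4]
sum = 36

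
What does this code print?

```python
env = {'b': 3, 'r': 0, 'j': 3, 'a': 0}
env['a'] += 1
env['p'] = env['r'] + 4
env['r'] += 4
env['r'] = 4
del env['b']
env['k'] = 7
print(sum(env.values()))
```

19

env['a'] = 0+1 = 1 → {'b': 3, 'r': 0, 'j': 3, 'a': 1}
env['p'] = env['r']+4 = 4 → {'b': 3, 'r': 0, 'j': 3, 'a': 1, 'p': 4}
env['r'] = 0+4 = 4 → {'b': 3, 'r': 4, 'j': 3, 'a': 1, 'p': 4}
env['r'] = 4 → {'b': 3, 'r': 4, 'j': 3, 'a': 1, 'p': 4}
del 'b' → {'r': 4, 'j': 3, 'a': 1, 'p': 4}
env['k'] = 7 → {'r': 4, 'j': 3, 'a': 1, 'p': 4, 'k': 7}
sum of values = 19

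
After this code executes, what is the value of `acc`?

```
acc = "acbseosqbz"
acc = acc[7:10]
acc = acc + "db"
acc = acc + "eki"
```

slice [7:10] → 'qbz'
+ 'db' → 'qbzdb'
+ 'eki' → 'qbzdbeki'

'qbzdbeki'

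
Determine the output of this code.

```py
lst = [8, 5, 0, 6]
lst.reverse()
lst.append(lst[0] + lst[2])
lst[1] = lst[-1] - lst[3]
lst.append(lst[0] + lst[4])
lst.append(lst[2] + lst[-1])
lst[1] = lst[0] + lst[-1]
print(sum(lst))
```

97

reverse → [6, 0, 5, 8]
append lst[0]+lst[2] = 6+5 = 11 → [6, 0, 5, 8, 11]
lst[1] = lst[-1]-lst[3] = 11-8 = 3 → [6, 3, 5, 8, 11]
append lst[0]+lst[4] = 6+11 = 17 → [6, 3, 5, 8, 11, 17]
append lst[2]+lst[-1] = 5+17 = 22 → [6, 3, 5, 8, 11, 17, 22]
lst[1] = lst[0]+lst[-1] = 6+22 = 28 → [6, 28, 5, 8, 11, 17, 22]
sum = 97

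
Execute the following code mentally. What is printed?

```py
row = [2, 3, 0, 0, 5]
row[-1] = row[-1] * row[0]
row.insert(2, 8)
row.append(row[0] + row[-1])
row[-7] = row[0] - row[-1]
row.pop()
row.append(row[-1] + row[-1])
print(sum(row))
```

31

row[-1] = row[-1]*row[0] = 5*2 = 10 → [2, 3, 0, 0, 10]
insert 8 at 2 → [2, 3, 8, 0, 0, 10]
append row[0]+row[-1] = 2+10 = 12 → [2, 3, 8, 0, 0, 10, 12]
row[-7] = row[0]-row[-1] = 2-12 = -10 → [-10, 3, 8, 0, 0, 10, 12]
pop() removes 12 → [-10, 3, 8, 0, 0, 10]
append row[-1]+row[-1] = 10+10 = 20 → [-10, 3, 8, 0, 0, 10, 20]
sum = 31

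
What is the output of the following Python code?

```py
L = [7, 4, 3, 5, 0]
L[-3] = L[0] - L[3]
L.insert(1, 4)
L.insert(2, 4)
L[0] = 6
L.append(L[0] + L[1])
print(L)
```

[6, 4, 4, 4, 2, 5, 0, 10]

L[-3] = L[0]-L[3] = 7-5 = 2 → [7, 4, 2, 5, 0]
insert 4 at 1 → [7, 4, 4, 2, 5, 0]
insert 4 at 2 → [7, 4, 4, 4, 2, 5, 0]
L[0] = 6 → [6, 4, 4, 4, 2, 5, 0]
append L[0]+L[1] = 6+4 = 10 → [6, 4, 4, 4, 2, 5, 0, 10]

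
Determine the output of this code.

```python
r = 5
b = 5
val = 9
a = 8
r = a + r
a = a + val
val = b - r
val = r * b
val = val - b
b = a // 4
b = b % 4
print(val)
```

60

r = 8+5 = 13
a = 8+9 = 17
val = 5-13 = -8
val = 13*5 = 65
val = 65-5 = 60
b = 17//4 = 4
b = 4%4 = 0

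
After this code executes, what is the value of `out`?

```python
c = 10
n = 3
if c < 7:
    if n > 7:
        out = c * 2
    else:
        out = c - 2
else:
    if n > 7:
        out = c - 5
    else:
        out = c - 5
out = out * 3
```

c=10, n=3
c < 7 is False; n > 7 is False
→ out = c - 5 = 5
out = 5*3 = 15

15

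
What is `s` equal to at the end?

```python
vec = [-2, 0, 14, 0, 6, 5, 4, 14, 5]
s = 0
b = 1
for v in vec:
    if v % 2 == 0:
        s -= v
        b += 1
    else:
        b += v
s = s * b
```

-648

v=-2: even, s = 0-(-2) = 2; b=2
v=0: even, s = 2-0 = 2; b=3
v=14: even, s = 2-14 = -12; b=4
v=0: even, s = (-12)-0 = -12; b=5
v=6: even, s = (-12)-6 = -18; b=6
v=5: not even; b=11
v=4: even, s = (-18)-4 = -22; b=12
v=14: even, s = (-22)-14 = -36; b=13
v=5: not even; b=18
s*b = (-36)*18 = -648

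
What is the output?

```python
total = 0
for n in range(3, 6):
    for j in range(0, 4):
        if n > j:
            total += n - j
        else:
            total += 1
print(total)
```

n=3,j=0: 3>0, total = 0+3 = 3
n=3,j=1: 3>1, total = 3+2 = 5
n=3,j=2: 3>2, total = 5+1 = 6
n=3,j=3: not 3>3, total = 6+1 = 7
n=4,j=0: 4>0, total = 7+4 = 11
n=4,j=1: 4>1, total = 11+3 = 14
n=4,j=2: 4>2, total = 14+2 = 16
n=4,j=3: 4>3, total = 16+1 = 17
n=5,j=0: 5>0, total = 17+5 = 22
n=5,j=1: 5>1, total = 22+4 = 26
n=5,j=2: 5>2, total = 26+3 = 29
n=5,j=3: 5>3, total = 29+2 = 31

31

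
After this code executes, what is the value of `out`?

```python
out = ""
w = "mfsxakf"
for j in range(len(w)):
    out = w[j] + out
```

'fkaxsfm'

j=0: prepend 'm' → 'm'
j=1: prepend 'f' → 'fm'
j=2: prepend 's' → 'sfm'
j=3: prepend 'x' → 'xsfm'
j=4: prepend 'a' → 'axsfm'
j=5: prepend 'k' → 'kaxsfm'
j=6: prepend 'f' → 'fkaxsfm'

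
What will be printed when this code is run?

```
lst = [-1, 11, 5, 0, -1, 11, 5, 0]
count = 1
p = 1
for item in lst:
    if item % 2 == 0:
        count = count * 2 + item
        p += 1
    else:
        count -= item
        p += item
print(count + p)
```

item=-1: not even, count = 1-(-1) = 2; p=0
item=11: not even, count = 2-11 = -9; p=11
item=5: not even, count = (-9)-5 = -14; p=16
item=0: even, count = (-14)*2+0 = -28; p=17
item=-1: not even, count = (-28)-(-1) = -27; p=16
item=11: not even, count = (-27)-11 = -38; p=27
item=5: not even, count = (-38)-5 = -43; p=32
item=0: even, count = (-43)*2+0 = -86; p=33
count+p = (-86)+33 = -53

-53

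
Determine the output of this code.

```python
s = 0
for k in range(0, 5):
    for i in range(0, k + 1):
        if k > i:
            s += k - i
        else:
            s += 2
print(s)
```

k=0,i=0: not 0>0, s = 0+2 = 2
k=1,i=0: 1>0, s = 2+1 = 3
k=1,i=1: not 1>1, s = 3+2 = 5
k=2,i=0: 2>0, s = 5+2 = 7
k=2,i=1: 2>1, s = 7+1 = 8
k=2,i=2: not 2>2, s = 8+2 = 10
k=3,i=0: 3>0, s = 10+3 = 13
k=3,i=1: 3>1, s = 13+2 = 15
k=3,i=2: 3>2, s = 15+1 = 16
k=3,i=3: not 3>3, s = 16+2 = 18
k=4,i=0: 4>0, s = 18+4 = 22
k=4,i=1: 4>1, s = 22+3 = 25
k=4,i=2: 4>2, s = 25+2 = 27
k=4,i=3: 4>3, s = 27+1 = 28
k=4,i=4: not 4>4, s = 28+2 = 30

30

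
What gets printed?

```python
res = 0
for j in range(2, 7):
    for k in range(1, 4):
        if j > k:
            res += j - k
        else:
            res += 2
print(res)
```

37

j=2,k=1: 2>1, res = 0+1 = 1
j=2,k=2: not 2>2, res = 1+2 = 3
j=2,k=3: not 2>3, res = 3+2 = 5
j=3,k=1: 3>1, res = 5+2 = 7
j=3,k=2: 3>2, res = 7+1 = 8
j=3,k=3: not 3>3, res = 8+2 = 10
j=4,k=1: 4>1, res = 10+3 = 13
j=4,k=2: 4>2, res = 13+2 = 15
j=4,k=3: 4>3, res = 15+1 = 16
j=5,k=1: 5>1, res = 16+4 = 20
j=5,k=2: 5>2, res = 20+3 = 23
j=5,k=3: 5>3, res = 23+2 = 25
j=6,k=1: 6>1, res = 25+5 = 30
j=6,k=2: 6>2, res = 30+4 = 34
j=6,k=3: 6>3, res = 34+3 = 37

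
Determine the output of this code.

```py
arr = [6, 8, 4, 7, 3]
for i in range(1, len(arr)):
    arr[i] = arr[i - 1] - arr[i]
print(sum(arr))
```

i=1: arr[1] = 6-8 = -2 → [6, -2, 4, 7, 3]
i=2: arr[2] = (-2)-4 = -6 → [6, -2, -6, 7, 3]
i=3: arr[3] = (-6)-7 = -13 → [6, -2, -6, -13, 3]
i=4: arr[4] = (-13)-3 = -16 → [6, -2, -6, -13, -16]
sum = -31

-31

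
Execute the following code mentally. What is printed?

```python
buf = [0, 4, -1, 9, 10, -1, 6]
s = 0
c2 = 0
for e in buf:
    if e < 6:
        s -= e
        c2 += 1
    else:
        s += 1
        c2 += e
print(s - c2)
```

e=0: <6, s = 0-0 = 0; c2=1
e=4: <6, s = 0-4 = -4; c2=2
e=-1: <6, s = (-4)-(-1) = -3; c2=3
e=9: not <6, s = (-3)+1 = -2; c2=12
e=10: not <6, s = (-2)+1 = -1; c2=22
e=-1: <6, s = (-1)-(-1) = 0; c2=23
e=6: not <6, s = 0+1 = 1; c2=29
s-c2 = 1-29 = -28

-28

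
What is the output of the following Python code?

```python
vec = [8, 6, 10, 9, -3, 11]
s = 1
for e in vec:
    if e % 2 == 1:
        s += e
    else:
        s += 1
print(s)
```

e=8: not odd, s = 1+1 = 2
e=6: not odd, s = 2+1 = 3
e=10: not odd, s = 3+1 = 4
e=9: odd, s = 4+9 = 13
e=-3: odd, s = 13+(-3) = 10
e=11: odd, s = 10+11 = 21

21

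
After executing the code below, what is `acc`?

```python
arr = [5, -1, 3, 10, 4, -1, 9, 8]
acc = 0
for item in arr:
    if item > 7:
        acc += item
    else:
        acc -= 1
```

item=5: not >7, acc = 0-1 = -1
item=-1: not >7, acc = (-1)-1 = -2
item=3: not >7, acc = (-2)-1 = -3
item=10: >7, acc = (-3)+10 = 7
item=4: not >7, acc = 7-1 = 6
item=-1: not >7, acc = 6-1 = 5
item=9: >7, acc = 5+9 = 14
item=8: >7, acc = 14+8 = 22

22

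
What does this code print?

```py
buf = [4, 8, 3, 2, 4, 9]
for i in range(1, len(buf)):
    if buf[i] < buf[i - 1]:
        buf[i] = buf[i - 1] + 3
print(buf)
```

i=1: 8>=4, unchanged → [4, 8, 3, 2, 4, 9]
i=2: 3<8, buf[2] = 8+3 = 11 → [4, 8, 11, 2, 4, 9]
i=3: 2<11, buf[3] = 11+3 = 14 → [4, 8, 11, 14, 4, 9]
i=4: 4<14, buf[4] = 14+3 = 17 → [4, 8, 11, 14, 17, 9]
i=5: 9<17, buf[5] = 17+3 = 20 → [4, 8, 11, 14, 17, 20]

[4, 8, 11, 14, 17, 20]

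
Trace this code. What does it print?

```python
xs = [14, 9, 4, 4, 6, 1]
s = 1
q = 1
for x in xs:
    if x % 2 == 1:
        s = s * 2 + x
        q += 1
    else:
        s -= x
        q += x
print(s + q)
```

x=14: not odd, s = 1-14 = -13; q=15
x=9: odd, s = (-13)*2+9 = -17; q=16
x=4: not odd, s = (-17)-4 = -21; q=20
x=4: not odd, s = (-21)-4 = -25; q=24
x=6: not odd, s = (-25)-6 = -31; q=30
x=1: odd, s = (-31)*2+1 = -61; q=31
s+q = (-61)+31 = -30

-30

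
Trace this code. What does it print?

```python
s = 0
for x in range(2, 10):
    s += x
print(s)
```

44

x=2: s = 0+2 = 2
x=3: s = 2+3 = 5
x=4: s = 5+4 = 9
x=5: s = 9+5 = 14
x=6: s = 14+6 = 20
x=7: s = 20+7 = 27
x=8: s = 27+8 = 35
x=9: s = 35+9 = 44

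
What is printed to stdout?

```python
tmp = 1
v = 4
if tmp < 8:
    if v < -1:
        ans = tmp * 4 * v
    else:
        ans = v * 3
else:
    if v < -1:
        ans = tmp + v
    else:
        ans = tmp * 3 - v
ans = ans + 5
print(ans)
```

tmp=1, v=4
tmp < 8 is True; v < -1 is False
→ ans = v * 3 = 12
ans = 12+5 = 17

17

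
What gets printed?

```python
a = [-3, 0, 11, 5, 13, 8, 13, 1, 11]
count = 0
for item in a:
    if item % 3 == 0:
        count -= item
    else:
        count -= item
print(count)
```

-59

item=-3: %3==0, count = 0-(-3) = 3
item=0: %3==0, count = 3-0 = 3
item=11: not %3==0, count = 3-11 = -8
item=5: not %3==0, count = (-8)-5 = -13
item=13: not %3==0, count = (-13)-13 = -26
item=8: not %3==0, count = (-26)-8 = -34
item=13: not %3==0, count = (-34)-13 = -47
item=1: not %3==0, count = (-47)-1 = -48
item=11: not %3==0, count = (-48)-11 = -59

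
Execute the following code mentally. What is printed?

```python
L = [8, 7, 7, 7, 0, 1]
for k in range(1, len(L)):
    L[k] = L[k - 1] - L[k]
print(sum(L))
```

-37

k=1: L[1] = 8-7 = 1 → [8, 1, 7, 7, 0, 1]
k=2: L[2] = 1-7 = -6 → [8, 1, -6, 7, 0, 1]
k=3: L[3] = (-6)-7 = -13 → [8, 1, -6, -13, 0, 1]
k=4: L[4] = (-13)-0 = -13 → [8, 1, -6, -13, -13, 1]
k=5: L[5] = (-13)-1 = -14 → [8, 1, -6, -13, -13, -14]
sum = -37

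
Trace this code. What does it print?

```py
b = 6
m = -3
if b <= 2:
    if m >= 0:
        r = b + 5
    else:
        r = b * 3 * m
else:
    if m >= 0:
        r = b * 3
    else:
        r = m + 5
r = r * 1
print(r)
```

b=6, m=-3
b <= 2 is False; m >= 0 is False
→ r = m + 5 = 2
r = 2*1 = 2

2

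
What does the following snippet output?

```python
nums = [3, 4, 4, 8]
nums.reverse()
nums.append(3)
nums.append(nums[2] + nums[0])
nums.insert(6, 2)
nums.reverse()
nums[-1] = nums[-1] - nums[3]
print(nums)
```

reverse → [8, 4, 4, 3]
append 3 → [8, 4, 4, 3, 3]
append nums[2]+nums[0] = 4+8 = 12 → [8, 4, 4, 3, 3, 12]
insert 2 at 6 → [8, 4, 4, 3, 3, 12, 2]
reverse → [2, 12, 3, 3, 4, 4, 8]
nums[-1] = nums[-1]-nums[3] = 8-3 = 5 → [2, 12, 3, 3, 4, 4, 5]

[2, 12, 3, 3, 4, 4, 5]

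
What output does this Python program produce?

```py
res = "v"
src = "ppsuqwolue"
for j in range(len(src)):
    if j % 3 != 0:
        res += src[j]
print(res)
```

j=0: skip
j=1: add 'p' → 'vp'
j=2: add 's' → 'vps'
j=3: skip
j=4: add 'q' → 'vpsq'
j=5: add 'w' → 'vpsqw'
j=6: skip
j=7: add 'l' → 'vpsqwl'
j=8: add 'u' → 'vpsqwlu'
j=9: skip

vpsqwlu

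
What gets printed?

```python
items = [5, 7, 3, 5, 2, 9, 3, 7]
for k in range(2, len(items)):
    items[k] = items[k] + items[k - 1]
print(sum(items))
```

k=2: items[2] = 3+7 = 10 → [5, 7, 10, 5, 2, 9, 3, 7]
k=3: items[3] = 5+10 = 15 → [5, 7, 10, 15, 2, 9, 3, 7]
k=4: items[4] = 2+15 = 17 → [5, 7, 10, 15, 17, 9, 3, 7]
k=5: items[5] = 9+17 = 26 → [5, 7, 10, 15, 17, 26, 3, 7]
k=6: items[6] = 3+26 = 29 → [5, 7, 10, 15, 17, 26, 29, 7]
k=7: items[7] = 7+29 = 36 → [5, 7, 10, 15, 17, 26, 29, 36]
sum = 145

145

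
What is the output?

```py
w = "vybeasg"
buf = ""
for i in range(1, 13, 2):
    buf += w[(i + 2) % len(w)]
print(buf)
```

esvbag

i=1: add w[3]='e' → 'e'
i=3: add w[5]='s' → 'es'
i=5: add w[0]='v' → 'esv'
i=7: add w[2]='b' → 'esvb'
i=9: add w[4]='a' → 'esvba'
i=11: add w[6]='g' → 'esvbag'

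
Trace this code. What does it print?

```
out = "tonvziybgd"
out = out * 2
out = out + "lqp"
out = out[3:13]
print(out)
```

repeat ×2 → 'tonvziybgdtonvziybgd'
+ 'lqp' → 'tonvziybgdtonvziybgdlqp'
slice [3:13] → 'vziybgdton'

vziybgdton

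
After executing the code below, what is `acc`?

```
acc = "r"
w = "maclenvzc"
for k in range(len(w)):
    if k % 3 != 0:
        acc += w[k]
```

'racenzc'

k=0: skip
k=1: add 'a' → 'ra'
k=2: add 'c' → 'rac'
k=3: skip
k=4: add 'e' → 'race'
k=5: add 'n' → 'racen'
k=6: skip
k=7: add 'z' → 'racenz'
k=8: add 'c' → 'racenzc'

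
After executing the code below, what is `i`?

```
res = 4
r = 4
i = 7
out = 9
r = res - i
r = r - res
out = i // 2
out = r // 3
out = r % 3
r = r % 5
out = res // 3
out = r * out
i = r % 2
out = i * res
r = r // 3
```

1

r = 4-7 = -3
r = (-3)-4 = -7
out = 7//2 = 3
out = (-7)//3 = -3
out = (-7)%3 = 2
r = (-7)%5 = 3
out = 4//3 = 1
out = 3*1 = 3
i = 3%2 = 1
out = 1*4 = 4
r = 3//3 = 1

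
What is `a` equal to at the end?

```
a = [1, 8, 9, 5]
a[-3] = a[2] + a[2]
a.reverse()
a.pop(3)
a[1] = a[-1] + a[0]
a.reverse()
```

a[-3] = a[2]+a[2] = 9+9 = 18 → [1, 18, 9, 5]
reverse → [5, 9, 18, 1]
pop(3) removes 1 → [5, 9, 18]
a[1] = a[-1]+a[0] = 18+5 = 23 → [5, 23, 18]
reverse → [18, 23, 5]

[18, 23, 5]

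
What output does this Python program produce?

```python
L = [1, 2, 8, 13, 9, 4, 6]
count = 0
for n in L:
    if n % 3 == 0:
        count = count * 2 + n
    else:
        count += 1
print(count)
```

42

n=1: not %3==0, count = 0+1 = 1
n=2: not %3==0, count = 1+1 = 2
n=8: not %3==0, count = 2+1 = 3
n=13: not %3==0, count = 3+1 = 4
n=9: %3==0, count = 4*2+9 = 17
n=4: not %3==0, count = 17+1 = 18
n=6: %3==0, count = 18*2+6 = 42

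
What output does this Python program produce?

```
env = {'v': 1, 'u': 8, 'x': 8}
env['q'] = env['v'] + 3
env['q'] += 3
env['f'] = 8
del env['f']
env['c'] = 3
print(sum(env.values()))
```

env['q'] = env['v']+3 = 4 → {'v': 1, 'u': 8, 'x': 8, 'q': 4}
env['q'] = 4+3 = 7 → {'v': 1, 'u': 8, 'x': 8, 'q': 7}
env['f'] = 8 → {'v': 1, 'u': 8, 'x': 8, 'q': 7, 'f': 8}
del 'f' → {'v': 1, 'u': 8, 'x': 8, 'q': 7}
env['c'] = 3 → {'v': 1, 'u': 8, 'x': 8, 'q': 7, 'c': 3}
sum of values = 27

27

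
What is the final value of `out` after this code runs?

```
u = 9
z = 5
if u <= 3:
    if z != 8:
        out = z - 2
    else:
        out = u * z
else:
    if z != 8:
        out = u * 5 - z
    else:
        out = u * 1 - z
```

40

u=9, z=5
u <= 3 is False; z != 8 is True
→ out = u * 5 - z = 40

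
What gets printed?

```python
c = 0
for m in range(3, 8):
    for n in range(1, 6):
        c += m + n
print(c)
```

200

m=3,n=1: c = 0+4 = 4
m=3,n=2: c = 4+5 = 9
m=3,n=3: c = 9+6 = 15
m=3,n=4: c = 15+7 = 22
m=3,n=5: c = 22+8 = 30
m=4,n=1: c = 30+5 = 35
m=4,n=2: c = 35+6 = 41
m=4,n=3: c = 41+7 = 48
m=4,n=4: c = 48+8 = 56
m=4,n=5: c = 56+9 = 65
m=5,n=1: c = 65+6 = 71
m=5,n=2: c = 71+7 = 78
m=5,n=3: c = 78+8 = 86
m=5,n=4: c = 86+9 = 95
m=5,n=5: c = 95+10 = 105
m=6,n=1: c = 105+7 = 112
m=6,n=2: c = 112+8 = 120
m=6,n=3: c = 120+9 = 129
m=6,n=4: c = 129+10 = 139
m=6,n=5: c = 139+11 = 150
m=7,n=1: c = 150+8 = 158
m=7,n=2: c = 158+9 = 167
m=7,n=3: c = 167+10 = 177
m=7,n=4: c = 177+11 = 188
m=7,n=5: c = 188+12 = 200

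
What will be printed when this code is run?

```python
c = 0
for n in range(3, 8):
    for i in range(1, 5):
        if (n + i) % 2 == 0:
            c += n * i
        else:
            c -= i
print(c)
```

n=3,i=1: even sum, c = 0+3 = 3
n=3,i=2: odd sum, c = 3-2 = 1
n=3,i=3: even sum, c = 1+9 = 10
n=3,i=4: odd sum, c = 10-4 = 6
n=4,i=1: odd sum, c = 6-1 = 5
n=4,i=2: even sum, c = 5+8 = 13
n=4,i=3: odd sum, c = 13-3 = 10
n=4,i=4: even sum, c = 10+16 = 26
n=5,i=1: even sum, c = 26+5 = 31
n=5,i=2: odd sum, c = 31-2 = 29
n=5,i=3: even sum, c = 29+15 = 44
n=5,i=4: odd sum, c = 44-4 = 40
n=6,i=1: odd sum, c = 40-1 = 39
n=6,i=2: even sum, c = 39+12 = 51
n=6,i=3: odd sum, c = 51-3 = 48
n=6,i=4: even sum, c = 48+24 = 72
n=7,i=1: even sum, c = 72+7 = 79
n=7,i=2: odd sum, c = 79-2 = 77
n=7,i=3: even sum, c = 77+21 = 98
n=7,i=4: odd sum, c = 98-4 = 94

94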